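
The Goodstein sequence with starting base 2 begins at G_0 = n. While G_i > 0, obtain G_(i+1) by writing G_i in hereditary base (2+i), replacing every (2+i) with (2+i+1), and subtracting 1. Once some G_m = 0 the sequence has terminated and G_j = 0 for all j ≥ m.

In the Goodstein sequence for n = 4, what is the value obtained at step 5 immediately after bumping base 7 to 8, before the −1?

(0) 4|_2 = 2^2 ↦ 3^3|_3 = 27 ⇒ 26
(1) 26|_3 = 2·3^2 + 2·3 + 2 ↦ 2·4^2 + 2·4 + 2|_4 = 42 ⇒ 41
(2) 41|_4 = 2·4^2 + 2·4 + 1 ↦ 2·5^2 + 2·5 + 1|_5 = 61 ⇒ 60
(3) 60|_5 = 2·5^2 + 2·5 ↦ 2·6^2 + 2·6|_6 = 84 ⇒ 83
(4) 83|_6 = 2·6^2 + 6 + 5 ↦ 2·7^2 + 7 + 5|_7 = 110 ⇒ 109
(5) 109|_7 = 2·7^2 + 7 + 4 ↦ 2·8^2 + 8 + 4|_8 = 140 ⇒ 139

140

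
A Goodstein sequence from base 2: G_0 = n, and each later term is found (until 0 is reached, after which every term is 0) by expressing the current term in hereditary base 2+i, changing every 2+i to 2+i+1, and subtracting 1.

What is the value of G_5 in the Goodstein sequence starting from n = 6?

(0) 6|_2 = 2^2 + 2 ↦ 3^3 + 3|_3 = 30 ⇒ 29
(1) 29|_3 = 3^3 + 2 ↦ 4^4 + 2|_4 = 258 ⇒ 257
(2) 257|_4 = 4^4 + 1 ↦ 5^5 + 1|_5 = 3126 ⇒ 3125
(3) 3125|_5 = 5^5 ↦ 6^6|_6 = 46656 ⇒ 46655
(4) 46655|_6 = 5·6^5 + 5·6^4 + 5·6^3 + 5·6^2 + 5·6 + 5 ↦ 5·7^5 + 5·7^4 + 5·7^3 + 5·7^2 + 5·7 + 5|_7 = 98040 ⇒ 98039
(5) 98039|_7 = 5·7^5 + 5·7^4 + 5·7^3 + 5·7^2 + 5·7 + 4 ↦ 5·8^5 + 5·8^4 + 5·8^3 + 5·8^2 + 5·8 + 4|_8 = 187244 ⇒ 187243

98039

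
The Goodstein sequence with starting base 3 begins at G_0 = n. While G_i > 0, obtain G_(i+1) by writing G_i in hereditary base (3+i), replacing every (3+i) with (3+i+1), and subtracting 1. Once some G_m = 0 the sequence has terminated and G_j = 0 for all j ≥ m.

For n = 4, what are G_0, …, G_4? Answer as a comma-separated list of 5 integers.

G_0 = 4. HB_3(4) = 3 + 1. Bump = 5. G_1 = 4.
G_1 = 4. HB_4(4) = 4. Bump = 5. G_2 = 4.
G_2 = 4. HB_5(4) = 4. Bump = 4. G_3 = 3.
G_3 = 3. HB_6(3) = 3. Bump = 3. G_4 = 2.

4, 4, 4, 3, 2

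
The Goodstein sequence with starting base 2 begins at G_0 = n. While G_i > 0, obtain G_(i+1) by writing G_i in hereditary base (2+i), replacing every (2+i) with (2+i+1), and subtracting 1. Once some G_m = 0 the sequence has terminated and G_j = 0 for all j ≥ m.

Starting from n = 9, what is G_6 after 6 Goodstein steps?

9 —HB2→ 2^(2 + 1) + 1 —bump→ 3^(3 + 1) + 1 = 82 —(−1)→ 81
81 —HB3→ 3^(3 + 1) —bump→ 4^(4 + 1) = 1024 —(−1)→ 1023
1023 —HB4→ 3·4^4 + 3·4^3 + 3·4^2 + 3·4 + 3 —bump→ 3·5^5 + 3·5^3 + 3·5^2 + 3·5 + 3 = 9843 —(−1)→ 9842
9842 —HB5→ 3·5^5 + 3·5^3 + 3·5^2 + 3·5 + 2 —bump→ 3·6^6 + 3·6^3 + 3·6^2 + 3·6 + 2 = 140744 —(−1)→ 140743
140743 —HB6→ 3·6^6 + 3·6^3 + 3·6^2 + 3·6 + 1 —bump→ 3·7^7 + 3·7^3 + 3·7^2 + 3·7 + 1 = 2471827 —(−1)→ 2471826
2471826 —HB7→ 3·7^7 + 3·7^3 + 3·7^2 + 3·7 —bump→ 3·8^8 + 3·8^3 + 3·8^2 + 3·8 = 50333400 —(−1)→ 50333399
50333399 —HB8→ 3·8^8 + 3·8^3 + 3·8^2 + 2·8 + 7 —bump→ 3·9^9 + 3·9^3 + 3·9^2 + 2·9 + 7 = 1162263922 —(−1)→ 1162263921

50333399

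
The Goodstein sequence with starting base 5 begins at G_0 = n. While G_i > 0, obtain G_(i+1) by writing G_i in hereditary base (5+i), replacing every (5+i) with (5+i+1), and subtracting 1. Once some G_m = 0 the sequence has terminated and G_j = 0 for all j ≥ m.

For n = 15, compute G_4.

20

base 5: 15 = 3·5; at 6: 3·6 = 18; next = 17
base 6: 17 = 2·6 + 5; at 7: 2·7 + 5 = 19; next = 18
base 7: 18 = 2·7 + 4; at 8: 2·8 + 4 = 20; next = 19
base 8: 19 = 2·8 + 3; at 9: 2·9 + 3 = 21; next = 20
base 9: 20 = 2·9 + 2; at 10: 2·10 + 2 = 22; next = 21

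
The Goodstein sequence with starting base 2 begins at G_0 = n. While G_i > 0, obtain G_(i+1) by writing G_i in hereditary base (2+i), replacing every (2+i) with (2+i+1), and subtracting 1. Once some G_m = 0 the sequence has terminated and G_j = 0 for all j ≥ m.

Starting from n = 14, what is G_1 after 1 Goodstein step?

110

[0] 14 ≡ 2^(2 + 1) + 2^2 + 2 (base 2). Lift 3: 111. −1: 110.
[1] 110 ≡ 3^(3 + 1) + 3^3 + 2 (base 3). Lift 4: 1282. −1: 1281.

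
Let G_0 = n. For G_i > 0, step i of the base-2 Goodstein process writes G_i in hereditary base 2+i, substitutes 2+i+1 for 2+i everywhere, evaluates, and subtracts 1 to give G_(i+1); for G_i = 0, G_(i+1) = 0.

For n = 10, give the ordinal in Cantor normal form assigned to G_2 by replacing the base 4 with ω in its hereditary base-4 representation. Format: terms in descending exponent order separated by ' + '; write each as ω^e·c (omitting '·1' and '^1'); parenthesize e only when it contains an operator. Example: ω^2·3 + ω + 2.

ω^(ω + 1) + 1

G_0 = 10. HB_2(10) = 2^(2 + 1) + 2. Bump = 84. G_1 = 83.
G_1 = 83. HB_3(83) = 3^(3 + 1) + 2. Bump = 1026. G_2 = 1025.
G_2 = 1025. HB_4(1025) = 4^(4 + 1) + 1. Bump = 15626. G_3 = 15625.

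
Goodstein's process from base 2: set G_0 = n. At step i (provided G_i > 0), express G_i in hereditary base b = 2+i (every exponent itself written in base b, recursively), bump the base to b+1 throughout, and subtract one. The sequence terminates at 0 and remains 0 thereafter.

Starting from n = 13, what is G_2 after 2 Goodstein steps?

1279

[0] 13 ≡ 2^(2 + 1) + 2^2 + 1 (base 2). Lift 3: 109. −1: 108.
[1] 108 ≡ 3^(3 + 1) + 3^3 (base 3). Lift 4: 1280. −1: 1279.
[2] 1279 ≡ 4^(4 + 1) + 3·4^3 + 3·4^2 + 3·4 + 3 (base 4). Lift 5: 16093. −1: 16092.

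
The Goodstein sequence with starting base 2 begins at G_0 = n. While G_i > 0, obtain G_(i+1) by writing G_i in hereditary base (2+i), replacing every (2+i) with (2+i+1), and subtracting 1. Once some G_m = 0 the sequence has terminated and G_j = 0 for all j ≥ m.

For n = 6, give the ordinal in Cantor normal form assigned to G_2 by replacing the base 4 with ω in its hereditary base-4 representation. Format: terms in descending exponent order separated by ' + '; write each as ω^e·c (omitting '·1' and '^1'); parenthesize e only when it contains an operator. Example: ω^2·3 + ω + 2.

G_0=6  [base 2] 2^2 + 2  →[2↦3]→  3^3 + 3 = 30  −1 ⇒ G_1=29
G_1=29  [base 3] 3^3 + 2  →[3↦4]→  4^4 + 2 = 258  −1 ⇒ G_2=257

ω^ω + 1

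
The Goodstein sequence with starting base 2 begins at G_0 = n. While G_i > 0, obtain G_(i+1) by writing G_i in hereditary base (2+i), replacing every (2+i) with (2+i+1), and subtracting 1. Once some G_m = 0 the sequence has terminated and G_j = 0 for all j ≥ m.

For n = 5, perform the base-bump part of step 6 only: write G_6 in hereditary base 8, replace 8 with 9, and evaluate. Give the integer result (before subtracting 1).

2455

5 —HB2→ 2^2 + 1 —bump→ 3^3 + 1 = 28 —(−1)→ 27
27 —HB3→ 3^3 —bump→ 4^4 = 256 —(−1)→ 255
255 —HB4→ 3·4^3 + 3·4^2 + 3·4 + 3 —bump→ 3·5^3 + 3·5^2 + 3·5 + 3 = 468 —(−1)→ 467
467 —HB5→ 3·5^3 + 3·5^2 + 3·5 + 2 —bump→ 3·6^3 + 3·6^2 + 3·6 + 2 = 776 —(−1)→ 775
775 —HB6→ 3·6^3 + 3·6^2 + 3·6 + 1 —bump→ 3·7^3 + 3·7^2 + 3·7 + 1 = 1198 —(−1)→ 1197
1197 —HB7→ 3·7^3 + 3·7^2 + 3·7 —bump→ 3·8^3 + 3·8^2 + 3·8 = 1752 —(−1)→ 1751
1751 —HB8→ 3·8^3 + 3·8^2 + 2·8 + 7 —bump→ 3·9^3 + 3·9^2 + 2·9 + 7 = 2455 —(−1)→ 2454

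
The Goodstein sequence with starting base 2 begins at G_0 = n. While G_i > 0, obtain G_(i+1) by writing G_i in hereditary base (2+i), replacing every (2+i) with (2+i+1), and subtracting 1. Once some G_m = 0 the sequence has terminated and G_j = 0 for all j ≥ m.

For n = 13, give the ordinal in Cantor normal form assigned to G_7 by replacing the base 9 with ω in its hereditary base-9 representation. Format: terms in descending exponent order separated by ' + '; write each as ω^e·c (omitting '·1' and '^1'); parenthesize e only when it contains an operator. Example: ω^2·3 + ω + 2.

ω^(ω + 1) + ω^3·3 + ω^2·3 + ω·2 + 6

[0] 13 ≡ 2^(2 + 1) + 2^2 + 1 (base 2). Lift 3: 109. −1: 108.
[1] 108 ≡ 3^(3 + 1) + 3^3 (base 3). Lift 4: 1280. −1: 1279.
[2] 1279 ≡ 4^(4 + 1) + 3·4^3 + 3·4^2 + 3·4 + 3 (base 4). Lift 5: 16093. −1: 16092.
[3] 16092 ≡ 5^(5 + 1) + 3·5^3 + 3·5^2 + 3·5 + 2 (base 5). Lift 6: 280712. −1: 280711.
[4] 280711 ≡ 6^(6 + 1) + 3·6^3 + 3·6^2 + 3·6 + 1 (base 6). Lift 7: 5765999. −1: 5765998.
[5] 5765998 ≡ 7^(7 + 1) + 3·7^3 + 3·7^2 + 3·7 (base 7). Lift 8: 134219480. −1: 134219479.
[6] 134219479 ≡ 8^(8 + 1) + 3·8^3 + 3·8^2 + 2·8 + 7 (base 8). Lift 9: 3486786856. −1: 3486786855.
[7] 3486786855 ≡ 9^(9 + 1) + 3·9^3 + 3·9^2 + 2·9 + 6 (base 9). Lift 10: 100000003326. −1: 100000003325.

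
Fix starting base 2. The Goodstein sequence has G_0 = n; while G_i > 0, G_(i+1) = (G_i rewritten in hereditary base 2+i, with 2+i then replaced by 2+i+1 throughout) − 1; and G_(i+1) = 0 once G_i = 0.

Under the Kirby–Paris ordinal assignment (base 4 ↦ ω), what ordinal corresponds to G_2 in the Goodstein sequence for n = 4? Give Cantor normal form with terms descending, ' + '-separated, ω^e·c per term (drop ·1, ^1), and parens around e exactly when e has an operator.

(0) 4|_2 = 2^2 ↦ 3^3|_3 = 27 ⇒ 26
(1) 26|_3 = 2·3^2 + 2·3 + 2 ↦ 2·4^2 + 2·4 + 2|_4 = 42 ⇒ 41
(2) 41|_4 = 2·4^2 + 2·4 + 1 ↦ 2·5^2 + 2·5 + 1|_5 = 61 ⇒ 60

ω^2·2 + ω·2 + 1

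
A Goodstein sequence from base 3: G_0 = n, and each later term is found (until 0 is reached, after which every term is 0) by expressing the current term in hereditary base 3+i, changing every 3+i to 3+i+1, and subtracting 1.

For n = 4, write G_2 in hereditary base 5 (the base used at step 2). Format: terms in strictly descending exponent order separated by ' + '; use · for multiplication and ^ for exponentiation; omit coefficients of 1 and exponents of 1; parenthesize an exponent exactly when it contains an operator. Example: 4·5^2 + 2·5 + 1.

G_0=4  [base 3] 3 + 1  →[3↦4]→  4 + 1 = 5  −1 ⇒ G_1=4
G_1=4  [base 4] 4  →[4↦5]→  5 = 5  −1 ⇒ G_2=4
G_2=4  [base 5] 4  →[5↦6]→  4 = 4  −1 ⇒ G_3=3

4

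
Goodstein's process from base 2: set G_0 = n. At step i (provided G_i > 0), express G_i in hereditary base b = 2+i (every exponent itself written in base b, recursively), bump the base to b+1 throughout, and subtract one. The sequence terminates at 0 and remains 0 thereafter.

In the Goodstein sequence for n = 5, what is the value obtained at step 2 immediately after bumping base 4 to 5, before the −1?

G_0 = 5. HB_2(5) = 2^2 + 1. Bump = 28. G_1 = 27.
G_1 = 27. HB_3(27) = 3^3. Bump = 256. G_2 = 255.
G_2 = 255. HB_4(255) = 3·4^3 + 3·4^2 + 3·4 + 3. Bump = 468. G_3 = 467.

468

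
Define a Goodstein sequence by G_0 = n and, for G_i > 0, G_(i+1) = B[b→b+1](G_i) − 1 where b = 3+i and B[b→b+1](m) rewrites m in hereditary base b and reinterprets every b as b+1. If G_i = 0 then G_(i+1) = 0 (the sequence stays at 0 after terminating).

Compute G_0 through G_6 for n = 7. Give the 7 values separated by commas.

7, 8, 9, 9, 9, 9, 9

G_0 = 7. HB_3(7) = 2·3 + 1. Bump = 9. G_1 = 8.
G_1 = 8. HB_4(8) = 2·4. Bump = 10. G_2 = 9.
G_2 = 9. HB_5(9) = 5 + 4. Bump = 10. G_3 = 9.
G_3 = 9. HB_6(9) = 6 + 3. Bump = 10. G_4 = 9.
G_4 = 9. HB_7(9) = 7 + 2. Bump = 10. G_5 = 9.
G_5 = 9. HB_8(9) = 8 + 1. Bump = 10. G_6 = 9.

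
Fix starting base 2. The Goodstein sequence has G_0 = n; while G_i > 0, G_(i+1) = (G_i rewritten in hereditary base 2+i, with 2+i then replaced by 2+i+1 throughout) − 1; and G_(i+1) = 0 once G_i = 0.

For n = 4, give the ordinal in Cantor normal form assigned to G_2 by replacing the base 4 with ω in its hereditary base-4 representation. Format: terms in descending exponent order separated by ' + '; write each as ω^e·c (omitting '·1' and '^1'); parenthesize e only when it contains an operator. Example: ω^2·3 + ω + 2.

[0] 4 ≡ 2^2 (base 2). Lift 3: 27. −1: 26.
[1] 26 ≡ 2·3^2 + 2·3 + 2 (base 3). Lift 4: 42. −1: 41.
[2] 41 ≡ 2·4^2 + 2·4 + 1 (base 4). Lift 5: 61. −1: 60.

ω^2·2 + ω·2 + 1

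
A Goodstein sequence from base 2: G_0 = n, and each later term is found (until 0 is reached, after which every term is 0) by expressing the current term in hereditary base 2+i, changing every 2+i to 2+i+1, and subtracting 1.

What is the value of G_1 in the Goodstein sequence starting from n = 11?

[0] 11 ≡ 2^(2 + 1) + 2 + 1 (base 2). Lift 3: 85. −1: 84.
[1] 84 ≡ 3^(3 + 1) + 3 (base 3). Lift 4: 1028. −1: 1027.

84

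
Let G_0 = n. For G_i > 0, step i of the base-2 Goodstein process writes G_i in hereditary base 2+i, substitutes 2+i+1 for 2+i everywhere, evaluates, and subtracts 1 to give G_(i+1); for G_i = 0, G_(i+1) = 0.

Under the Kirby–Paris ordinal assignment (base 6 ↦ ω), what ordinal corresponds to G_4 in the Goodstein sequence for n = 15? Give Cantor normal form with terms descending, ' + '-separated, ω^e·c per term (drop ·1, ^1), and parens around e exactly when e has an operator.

base 2: 15 = 2^(2 + 1) + 2^2 + 2 + 1; at 3: 3^(3 + 1) + 3^3 + 3 + 1 = 112; next = 111
base 3: 111 = 3^(3 + 1) + 3^3 + 3; at 4: 4^(4 + 1) + 4^4 + 4 = 1284; next = 1283
base 4: 1283 = 4^(4 + 1) + 4^4 + 3; at 5: 5^(5 + 1) + 5^5 + 3 = 18753; next = 18752
base 5: 18752 = 5^(5 + 1) + 5^5 + 2; at 6: 6^(6 + 1) + 6^6 + 2 = 326594; next = 326593
base 6: 326593 = 6^(6 + 1) + 6^6 + 1; at 7: 7^(7 + 1) + 7^7 + 1 = 6588345; next = 6588344

ω^(ω + 1) + ω^ω + 1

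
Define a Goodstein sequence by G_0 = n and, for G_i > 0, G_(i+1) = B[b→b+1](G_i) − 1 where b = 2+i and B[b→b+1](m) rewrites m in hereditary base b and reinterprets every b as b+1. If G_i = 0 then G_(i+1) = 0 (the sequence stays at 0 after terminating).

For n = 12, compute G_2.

1065

step 0: 12 = 2^(2 + 1) + 2^2; sub 3 for 2: 3^(3 + 1) + 3^3; = 108; G_1 = 108−1 = 107
step 1: 107 = 3^(3 + 1) + 2·3^2 + 2·3 + 2; sub 4 for 3: 4^(4 + 1) + 2·4^2 + 2·4 + 2; = 1066; G_2 = 1066−1 = 1065
step 2: 1065 = 4^(4 + 1) + 2·4^2 + 2·4 + 1; sub 5 for 4: 5^(5 + 1) + 2·5^2 + 2·5 + 1; = 15686; G_3 = 15686−1 = 15685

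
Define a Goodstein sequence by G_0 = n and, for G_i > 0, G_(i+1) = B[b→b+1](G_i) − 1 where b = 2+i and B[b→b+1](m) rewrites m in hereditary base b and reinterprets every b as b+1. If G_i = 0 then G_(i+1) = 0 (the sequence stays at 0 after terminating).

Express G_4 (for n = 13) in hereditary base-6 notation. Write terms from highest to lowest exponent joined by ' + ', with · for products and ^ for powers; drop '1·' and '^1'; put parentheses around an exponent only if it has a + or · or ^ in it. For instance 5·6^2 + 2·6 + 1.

6^(6 + 1) + 3·6^3 + 3·6^2 + 3·6 + 1

[0] 13 ≡ 2^(2 + 1) + 2^2 + 1 (base 2). Lift 3: 109. −1: 108.
[1] 108 ≡ 3^(3 + 1) + 3^3 (base 3). Lift 4: 1280. −1: 1279.
[2] 1279 ≡ 4^(4 + 1) + 3·4^3 + 3·4^2 + 3·4 + 3 (base 4). Lift 5: 16093. −1: 16092.
[3] 16092 ≡ 5^(5 + 1) + 3·5^3 + 3·5^2 + 3·5 + 2 (base 5). Lift 6: 280712. −1: 280711.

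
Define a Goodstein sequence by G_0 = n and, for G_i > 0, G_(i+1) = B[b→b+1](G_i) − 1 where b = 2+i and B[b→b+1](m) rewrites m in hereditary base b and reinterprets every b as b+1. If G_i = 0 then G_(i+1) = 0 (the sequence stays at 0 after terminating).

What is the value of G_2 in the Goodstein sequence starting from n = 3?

G_0 = 3. HB_2(3) = 2 + 1. Bump = 4. G_1 = 3.
G_1 = 3. HB_3(3) = 3. Bump = 4. G_2 = 3.
G_2 = 3. HB_4(3) = 3. Bump = 3. G_3 = 2.

3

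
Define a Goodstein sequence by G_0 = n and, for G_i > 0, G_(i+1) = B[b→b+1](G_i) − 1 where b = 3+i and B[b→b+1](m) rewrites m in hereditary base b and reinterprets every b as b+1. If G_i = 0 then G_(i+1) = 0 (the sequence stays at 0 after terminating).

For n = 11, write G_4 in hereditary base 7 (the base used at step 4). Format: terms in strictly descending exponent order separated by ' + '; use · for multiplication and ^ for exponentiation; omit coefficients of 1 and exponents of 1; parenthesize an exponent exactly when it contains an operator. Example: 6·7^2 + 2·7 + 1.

5·7 + 4

11 —HB3→ 3^2 + 2 —bump→ 4^2 + 2 = 18 —(−1)→ 17
17 —HB4→ 4^2 + 1 —bump→ 5^2 + 1 = 26 —(−1)→ 25
25 —HB5→ 5^2 —bump→ 6^2 = 36 —(−1)→ 35
35 —HB6→ 5·6 + 5 —bump→ 5·7 + 5 = 40 —(−1)→ 39
39 —HB7→ 5·7 + 4 —bump→ 5·8 + 4 = 44 —(−1)→ 43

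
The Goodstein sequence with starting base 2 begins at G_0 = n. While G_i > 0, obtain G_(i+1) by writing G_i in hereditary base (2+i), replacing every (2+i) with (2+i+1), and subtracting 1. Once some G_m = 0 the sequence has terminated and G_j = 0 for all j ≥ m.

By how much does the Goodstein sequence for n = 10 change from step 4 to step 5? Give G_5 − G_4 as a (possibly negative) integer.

G_0=10  [base 2] 2^(2 + 1) + 2  →[2↦3]→  3^(3 + 1) + 3 = 84  −1 ⇒ G_1=83
G_1=83  [base 3] 3^(3 + 1) + 2  →[3↦4]→  4^(4 + 1) + 2 = 1026  −1 ⇒ G_2=1025
G_2=1025  [base 4] 4^(4 + 1) + 1  →[4↦5]→  5^(5 + 1) + 1 = 15626  −1 ⇒ G_3=15625
G_3=15625  [base 5] 5^(5 + 1)  →[5↦6]→  6^(6 + 1) = 279936  −1 ⇒ G_4=279935
G_4=279935  [base 6] 5·6^6 + 5·6^5 + 5·6^4 + 5·6^3 + 5·6^2 + 5·6 + 5  →[6↦7]→  5·7^7 + 5·7^5 + 5·7^4 + 5·7^3 + 5·7^2 + 5·7 + 5 = 4215755  −1 ⇒ G_5=4215754

3935819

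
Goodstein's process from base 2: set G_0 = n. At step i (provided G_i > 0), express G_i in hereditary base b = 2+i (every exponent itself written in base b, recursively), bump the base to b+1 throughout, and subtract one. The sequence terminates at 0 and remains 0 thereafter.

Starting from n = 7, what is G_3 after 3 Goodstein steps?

3127

base 2: 7 = 2^2 + 2 + 1; at 3: 3^3 + 3 + 1 = 31; next = 30
base 3: 30 = 3^3 + 3; at 4: 4^4 + 4 = 260; next = 259
base 4: 259 = 4^4 + 3; at 5: 5^5 + 3 = 3128; next = 3127
base 5: 3127 = 5^5 + 2; at 6: 6^6 + 2 = 46658; next = 46657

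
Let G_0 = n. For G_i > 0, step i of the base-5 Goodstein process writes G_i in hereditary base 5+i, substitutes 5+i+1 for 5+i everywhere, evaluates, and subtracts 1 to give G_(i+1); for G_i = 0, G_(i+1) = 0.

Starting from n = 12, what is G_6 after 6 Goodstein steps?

i=0: 12 = 2·5 + 2 (b=5); 5→6: 2·6 + 2 = 14; 14−1 = 13
i=1: 13 = 2·6 + 1 (b=6); 6→7: 2·7 + 1 = 15; 15−1 = 14
i=2: 14 = 2·7 (b=7); 7→8: 2·8 = 16; 16−1 = 15
i=3: 15 = 8 + 7 (b=8); 8→9: 9 + 7 = 16; 16−1 = 15
i=4: 15 = 9 + 6 (b=9); 9→10: 10 + 6 = 16; 16−1 = 15
i=5: 15 = 10 + 5 (b=10); 10→11: 11 + 5 = 16; 16−1 = 15
i=6: 15 = 11 + 4 (b=11); 11→12: 12 + 4 = 16; 16−1 = 15

15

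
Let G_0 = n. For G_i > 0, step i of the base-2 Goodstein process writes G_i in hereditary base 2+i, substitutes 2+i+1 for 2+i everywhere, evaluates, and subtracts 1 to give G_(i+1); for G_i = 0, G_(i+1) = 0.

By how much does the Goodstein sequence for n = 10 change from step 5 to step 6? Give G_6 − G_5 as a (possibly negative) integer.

base 2: 10 = 2^(2 + 1) + 2; at 3: 3^(3 + 1) + 3 = 84; next = 83
base 3: 83 = 3^(3 + 1) + 2; at 4: 4^(4 + 1) + 2 = 1026; next = 1025
base 4: 1025 = 4^(4 + 1) + 1; at 5: 5^(5 + 1) + 1 = 15626; next = 15625
base 5: 15625 = 5^(5 + 1); at 6: 6^(6 + 1) = 279936; next = 279935
base 6: 279935 = 5·6^6 + 5·6^5 + 5·6^4 + 5·6^3 + 5·6^2 + 5·6 + 5; at 7: 5·7^7 + 5·7^5 + 5·7^4 + 5·7^3 + 5·7^2 + 5·7 + 5 = 4215755; next = 4215754
base 7: 4215754 = 5·7^7 + 5·7^5 + 5·7^4 + 5·7^3 + 5·7^2 + 5·7 + 4; at 8: 5·8^8 + 5·8^5 + 5·8^4 + 5·8^3 + 5·8^2 + 5·8 + 4 = 84073324; next = 84073323

79857569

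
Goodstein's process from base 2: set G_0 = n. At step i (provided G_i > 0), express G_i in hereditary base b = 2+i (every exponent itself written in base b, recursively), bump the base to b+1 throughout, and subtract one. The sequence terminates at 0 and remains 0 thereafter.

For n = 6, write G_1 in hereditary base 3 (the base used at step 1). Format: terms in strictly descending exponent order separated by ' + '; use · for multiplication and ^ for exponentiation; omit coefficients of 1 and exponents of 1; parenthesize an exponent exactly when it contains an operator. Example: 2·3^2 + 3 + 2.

3^3 + 2

[0] 6 ≡ 2^2 + 2 (base 2). Lift 3: 30. −1: 29.
[1] 29 ≡ 3^3 + 2 (base 3). Lift 4: 258. −1: 257.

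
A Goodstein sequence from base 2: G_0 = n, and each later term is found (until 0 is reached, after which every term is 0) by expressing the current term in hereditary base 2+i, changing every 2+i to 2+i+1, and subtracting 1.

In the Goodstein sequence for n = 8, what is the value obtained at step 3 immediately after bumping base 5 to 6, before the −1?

93396

G_0=8  [base 2] 2^(2 + 1)  →[2↦3]→  3^(3 + 1) = 81  −1 ⇒ G_1=80
G_1=80  [base 3] 2·3^3 + 2·3^2 + 2·3 + 2  →[3↦4]→  2·4^4 + 2·4^2 + 2·4 + 2 = 554  −1 ⇒ G_2=553
G_2=553  [base 4] 2·4^4 + 2·4^2 + 2·4 + 1  →[4↦5]→  2·5^5 + 2·5^2 + 2·5 + 1 = 6311  −1 ⇒ G_3=6310
G_3=6310  [base 5] 2·5^5 + 2·5^2 + 2·5  →[5↦6]→  2·6^6 + 2·6^2 + 2·6 = 93396  −1 ⇒ G_4=93395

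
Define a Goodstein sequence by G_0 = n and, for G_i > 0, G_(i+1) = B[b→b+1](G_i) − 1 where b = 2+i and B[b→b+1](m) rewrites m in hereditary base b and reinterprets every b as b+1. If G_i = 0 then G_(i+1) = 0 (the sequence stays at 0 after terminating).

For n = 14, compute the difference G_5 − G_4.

5536249

G_0=14  [base 2] 2^(2 + 1) + 2^2 + 2  →[2↦3]→  3^(3 + 1) + 3^3 + 3 = 111  −1 ⇒ G_1=110
G_1=110  [base 3] 3^(3 + 1) + 3^3 + 2  →[3↦4]→  4^(4 + 1) + 4^4 + 2 = 1282  −1 ⇒ G_2=1281
G_2=1281  [base 4] 4^(4 + 1) + 4^4 + 1  →[4↦5]→  5^(5 + 1) + 5^5 + 1 = 18751  −1 ⇒ G_3=18750
G_3=18750  [base 5] 5^(5 + 1) + 5^5  →[5↦6]→  6^(6 + 1) + 6^6 = 326592  −1 ⇒ G_4=326591
G_4=326591  [base 6] 6^(6 + 1) + 5·6^5 + 5·6^4 + 5·6^3 + 5·6^2 + 5·6 + 5  →[6↦7]→  7^(7 + 1) + 5·7^5 + 5·7^4 + 5·7^3 + 5·7^2 + 5·7 + 5 = 5862841  −1 ⇒ G_5=5862840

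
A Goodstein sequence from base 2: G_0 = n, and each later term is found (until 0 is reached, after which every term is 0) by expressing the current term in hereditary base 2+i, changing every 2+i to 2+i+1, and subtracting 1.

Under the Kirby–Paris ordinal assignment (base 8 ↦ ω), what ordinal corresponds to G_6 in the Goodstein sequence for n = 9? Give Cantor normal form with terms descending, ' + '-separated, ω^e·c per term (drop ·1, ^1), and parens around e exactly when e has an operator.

ω^ω·3 + ω^3·3 + ω^2·3 + ω·2 + 7

i=0: 9 = 2^(2 + 1) + 1 (b=2); 2→3: 3^(3 + 1) + 1 = 82; 82−1 = 81
i=1: 81 = 3^(3 + 1) (b=3); 3→4: 4^(4 + 1) = 1024; 1024−1 = 1023
i=2: 1023 = 3·4^4 + 3·4^3 + 3·4^2 + 3·4 + 3 (b=4); 4→5: 3·5^5 + 3·5^3 + 3·5^2 + 3·5 + 3 = 9843; 9843−1 = 9842
i=3: 9842 = 3·5^5 + 3·5^3 + 3·5^2 + 3·5 + 2 (b=5); 5→6: 3·6^6 + 3·6^3 + 3·6^2 + 3·6 + 2 = 140744; 140744−1 = 140743
i=4: 140743 = 3·6^6 + 3·6^3 + 3·6^2 + 3·6 + 1 (b=6); 6→7: 3·7^7 + 3·7^3 + 3·7^2 + 3·7 + 1 = 2471827; 2471827−1 = 2471826
i=5: 2471826 = 3·7^7 + 3·7^3 + 3·7^2 + 3·7 (b=7); 7→8: 3·8^8 + 3·8^3 + 3·8^2 + 3·8 = 50333400; 50333400−1 = 50333399
i=6: 50333399 = 3·8^8 + 3·8^3 + 3·8^2 + 2·8 + 7 (b=8); 8→9: 3·9^9 + 3·9^3 + 3·9^2 + 2·9 + 7 = 1162263922; 1162263922−1 = 1162263921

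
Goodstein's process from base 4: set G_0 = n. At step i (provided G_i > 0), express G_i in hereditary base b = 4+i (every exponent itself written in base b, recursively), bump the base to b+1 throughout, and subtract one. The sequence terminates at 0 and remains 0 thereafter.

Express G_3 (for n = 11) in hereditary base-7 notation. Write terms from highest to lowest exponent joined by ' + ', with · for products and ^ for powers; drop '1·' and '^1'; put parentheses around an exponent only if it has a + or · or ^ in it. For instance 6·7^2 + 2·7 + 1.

2·7

[0] 11 ≡ 2·4 + 3 (base 4). Lift 5: 13. −1: 12.
[1] 12 ≡ 2·5 + 2 (base 5). Lift 6: 14. −1: 13.
[2] 13 ≡ 2·6 + 1 (base 6). Lift 7: 15. −1: 14.
[3] 14 ≡ 2·7 (base 7). Lift 8: 16. −1: 15.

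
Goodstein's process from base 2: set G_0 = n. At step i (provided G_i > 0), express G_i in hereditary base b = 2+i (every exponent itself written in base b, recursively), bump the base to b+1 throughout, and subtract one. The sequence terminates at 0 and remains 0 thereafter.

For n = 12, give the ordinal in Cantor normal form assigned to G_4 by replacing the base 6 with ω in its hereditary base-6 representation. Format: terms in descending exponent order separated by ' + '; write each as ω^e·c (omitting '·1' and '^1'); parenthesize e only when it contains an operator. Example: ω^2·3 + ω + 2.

[0] 12 ≡ 2^(2 + 1) + 2^2 (base 2). Lift 3: 108. −1: 107.
[1] 107 ≡ 3^(3 + 1) + 2·3^2 + 2·3 + 2 (base 3). Lift 4: 1066. −1: 1065.
[2] 1065 ≡ 4^(4 + 1) + 2·4^2 + 2·4 + 1 (base 4). Lift 5: 15686. −1: 15685.
[3] 15685 ≡ 5^(5 + 1) + 2·5^2 + 2·5 (base 5). Lift 6: 280020. −1: 280019.
[4] 280019 ≡ 6^(6 + 1) + 2·6^2 + 6 + 5 (base 6). Lift 7: 5764911. −1: 5764910.

ω^(ω + 1) + ω^2·2 + ω + 5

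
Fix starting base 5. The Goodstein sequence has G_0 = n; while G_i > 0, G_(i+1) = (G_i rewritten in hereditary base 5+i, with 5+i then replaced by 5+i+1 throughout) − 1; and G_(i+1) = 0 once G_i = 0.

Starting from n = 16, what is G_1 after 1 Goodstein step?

18

base 5: 16 = 3·5 + 1; at 6: 3·6 + 1 = 19; next = 18
base 6: 18 = 3·6; at 7: 3·7 = 21; next = 20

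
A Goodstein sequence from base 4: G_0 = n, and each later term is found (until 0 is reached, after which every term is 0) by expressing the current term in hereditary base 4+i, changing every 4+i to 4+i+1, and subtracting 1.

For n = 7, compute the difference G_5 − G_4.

-1

(0) 7|_4 = 4 + 3 ↦ 5 + 3|_5 = 8 ⇒ 7
(1) 7|_5 = 5 + 2 ↦ 6 + 2|_6 = 8 ⇒ 7
(2) 7|_6 = 6 + 1 ↦ 7 + 1|_7 = 8 ⇒ 7
(3) 7|_7 = 7 ↦ 8|_8 = 8 ⇒ 7
(4) 7|_8 = 7 ↦ 7|_9 = 7 ⇒ 6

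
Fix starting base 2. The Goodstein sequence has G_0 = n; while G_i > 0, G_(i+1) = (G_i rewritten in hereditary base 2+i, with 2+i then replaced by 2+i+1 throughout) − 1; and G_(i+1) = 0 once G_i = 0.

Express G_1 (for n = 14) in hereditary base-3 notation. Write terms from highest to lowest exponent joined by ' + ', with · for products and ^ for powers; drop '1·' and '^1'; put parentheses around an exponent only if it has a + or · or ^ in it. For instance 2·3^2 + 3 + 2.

step 0: 14 = 2^(2 + 1) + 2^2 + 2; sub 3 for 2: 3^(3 + 1) + 3^3 + 3; = 111; G_1 = 111−1 = 110
step 1: 110 = 3^(3 + 1) + 3^3 + 2; sub 4 for 3: 4^(4 + 1) + 4^4 + 2; = 1282; G_2 = 1282−1 = 1281

3^(3 + 1) + 3^3 + 2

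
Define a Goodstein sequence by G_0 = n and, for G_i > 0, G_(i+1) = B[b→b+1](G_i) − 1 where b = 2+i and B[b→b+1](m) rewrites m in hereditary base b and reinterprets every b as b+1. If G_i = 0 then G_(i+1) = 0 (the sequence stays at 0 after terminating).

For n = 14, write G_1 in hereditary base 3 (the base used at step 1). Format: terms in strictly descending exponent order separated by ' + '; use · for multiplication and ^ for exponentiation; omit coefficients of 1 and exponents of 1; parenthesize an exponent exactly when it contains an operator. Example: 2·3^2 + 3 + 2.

step 0: 14 = 2^(2 + 1) + 2^2 + 2; sub 3 for 2: 3^(3 + 1) + 3^3 + 3; = 111; G_1 = 111−1 = 110
step 1: 110 = 3^(3 + 1) + 3^3 + 2; sub 4 for 3: 4^(4 + 1) + 4^4 + 2; = 1282; G_2 = 1282−1 = 1281

3^(3 + 1) + 3^3 + 2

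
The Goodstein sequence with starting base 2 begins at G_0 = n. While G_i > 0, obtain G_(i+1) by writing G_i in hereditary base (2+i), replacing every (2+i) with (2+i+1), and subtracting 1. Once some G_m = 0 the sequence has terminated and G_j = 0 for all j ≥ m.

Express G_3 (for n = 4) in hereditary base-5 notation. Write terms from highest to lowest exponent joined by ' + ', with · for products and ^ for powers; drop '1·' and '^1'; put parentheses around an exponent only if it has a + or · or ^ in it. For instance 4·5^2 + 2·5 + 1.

2·5^2 + 2·5

i=0: 4 = 2^2 (b=2); 2→3: 3^3 = 27; 27−1 = 26
i=1: 26 = 2·3^2 + 2·3 + 2 (b=3); 3→4: 2·4^2 + 2·4 + 2 = 42; 42−1 = 41
i=2: 41 = 2·4^2 + 2·4 + 1 (b=4); 4→5: 2·5^2 + 2·5 + 1 = 61; 61−1 = 60
i=3: 60 = 2·5^2 + 2·5 (b=5); 5→6: 2·6^2 + 2·6 = 84; 84−1 = 83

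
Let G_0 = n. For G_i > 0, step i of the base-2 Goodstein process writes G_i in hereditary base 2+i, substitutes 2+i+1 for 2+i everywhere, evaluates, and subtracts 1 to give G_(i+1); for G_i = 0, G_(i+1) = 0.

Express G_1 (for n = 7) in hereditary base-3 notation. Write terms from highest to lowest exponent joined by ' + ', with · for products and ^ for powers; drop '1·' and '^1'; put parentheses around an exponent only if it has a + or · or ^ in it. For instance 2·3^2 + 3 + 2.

i=0: 7 = 2^2 + 2 + 1 (b=2); 2→3: 3^3 + 3 + 1 = 31; 31−1 = 30
i=1: 30 = 3^3 + 3 (b=3); 3→4: 4^4 + 4 = 260; 260−1 = 259

3^3 + 3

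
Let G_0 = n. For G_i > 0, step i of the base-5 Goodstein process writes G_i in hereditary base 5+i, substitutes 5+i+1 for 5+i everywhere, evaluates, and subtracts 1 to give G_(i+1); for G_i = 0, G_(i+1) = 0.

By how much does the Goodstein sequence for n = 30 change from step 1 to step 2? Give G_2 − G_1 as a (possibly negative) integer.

12

G_0=30  [base 5] 5^2 + 5  →[5↦6]→  6^2 + 6 = 42  −1 ⇒ G_1=41
G_1=41  [base 6] 6^2 + 5  →[6↦7]→  7^2 + 5 = 54  −1 ⇒ G_2=53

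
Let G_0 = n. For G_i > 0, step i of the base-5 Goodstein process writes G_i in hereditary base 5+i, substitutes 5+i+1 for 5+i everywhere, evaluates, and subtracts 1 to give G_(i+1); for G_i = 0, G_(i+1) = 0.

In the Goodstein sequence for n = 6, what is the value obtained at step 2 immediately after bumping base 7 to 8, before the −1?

step 0: 6 = 5 + 1; sub 6 for 5: 6 + 1; = 7; G_1 = 7−1 = 6
step 1: 6 = 6; sub 7 for 6: 7; = 7; G_2 = 7−1 = 6
step 2: 6 = 6; sub 8 for 7: 6; = 6; G_3 = 6−1 = 5

6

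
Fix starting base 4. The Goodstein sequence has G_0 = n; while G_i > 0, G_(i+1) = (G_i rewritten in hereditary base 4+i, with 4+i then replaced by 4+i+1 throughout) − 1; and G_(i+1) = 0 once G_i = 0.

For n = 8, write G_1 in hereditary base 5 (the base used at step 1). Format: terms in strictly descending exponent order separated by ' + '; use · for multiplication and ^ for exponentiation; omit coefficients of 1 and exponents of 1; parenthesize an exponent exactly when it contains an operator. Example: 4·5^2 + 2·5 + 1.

5 + 4

step 0: 8 = 2·4; sub 5 for 4: 2·5; = 10; G_1 = 10−1 = 9
step 1: 9 = 5 + 4; sub 6 for 5: 6 + 4; = 10; G_2 = 10−1 = 9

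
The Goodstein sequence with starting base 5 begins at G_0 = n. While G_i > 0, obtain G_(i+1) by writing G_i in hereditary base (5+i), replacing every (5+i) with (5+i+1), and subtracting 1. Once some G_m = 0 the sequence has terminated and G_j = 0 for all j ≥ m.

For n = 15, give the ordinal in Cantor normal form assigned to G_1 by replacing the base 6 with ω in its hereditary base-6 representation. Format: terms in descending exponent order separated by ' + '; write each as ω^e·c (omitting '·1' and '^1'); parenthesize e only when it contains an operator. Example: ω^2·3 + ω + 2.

15 —HB5→ 3·5 —bump→ 3·6 = 18 —(−1)→ 17
17 —HB6→ 2·6 + 5 —bump→ 2·7 + 5 = 19 —(−1)→ 18

ω·2 + 5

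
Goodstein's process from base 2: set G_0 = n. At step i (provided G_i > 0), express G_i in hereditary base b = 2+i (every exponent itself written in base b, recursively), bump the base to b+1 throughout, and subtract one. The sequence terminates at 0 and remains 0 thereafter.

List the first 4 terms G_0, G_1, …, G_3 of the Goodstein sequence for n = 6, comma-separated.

6 —HB2→ 2^2 + 2 —bump→ 3^3 + 3 = 30 —(−1)→ 29
29 —HB3→ 3^3 + 2 —bump→ 4^4 + 2 = 258 —(−1)→ 257
257 —HB4→ 4^4 + 1 —bump→ 5^5 + 1 = 3126 —(−1)→ 3125

6, 29, 257, 3125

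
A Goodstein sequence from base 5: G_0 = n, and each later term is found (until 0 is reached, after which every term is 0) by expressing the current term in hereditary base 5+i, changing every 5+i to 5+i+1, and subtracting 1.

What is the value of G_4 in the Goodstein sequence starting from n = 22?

33

base 5: 22 = 4·5 + 2; at 6: 4·6 + 2 = 26; next = 25
base 6: 25 = 4·6 + 1; at 7: 4·7 + 1 = 29; next = 28
base 7: 28 = 4·7; at 8: 4·8 = 32; next = 31
base 8: 31 = 3·8 + 7; at 9: 3·9 + 7 = 34; next = 33
base 9: 33 = 3·9 + 6; at 10: 3·10 + 6 = 36; next = 35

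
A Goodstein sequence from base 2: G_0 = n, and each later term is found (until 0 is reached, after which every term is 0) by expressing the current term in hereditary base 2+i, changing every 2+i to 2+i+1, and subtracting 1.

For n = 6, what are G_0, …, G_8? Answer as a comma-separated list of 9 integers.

6, 29, 257, 3125, 46655, 98039, 187243, 332147, 555551

G_0=6  [base 2] 2^2 + 2  →[2↦3]→  3^3 + 3 = 30  −1 ⇒ G_1=29
G_1=29  [base 3] 3^3 + 2  →[3↦4]→  4^4 + 2 = 258  −1 ⇒ G_2=257
G_2=257  [base 4] 4^4 + 1  →[4↦5]→  5^5 + 1 = 3126  −1 ⇒ G_3=3125
G_3=3125  [base 5] 5^5  →[5↦6]→  6^6 = 46656  −1 ⇒ G_4=46655
G_4=46655  [base 6] 5·6^5 + 5·6^4 + 5·6^3 + 5·6^2 + 5·6 + 5  →[6↦7]→  5·7^5 + 5·7^4 + 5·7^3 + 5·7^2 + 5·7 + 5 = 98040  −1 ⇒ G_5=98039
G_5=98039  [base 7] 5·7^5 + 5·7^4 + 5·7^3 + 5·7^2 + 5·7 + 4  →[7↦8]→  5·8^5 + 5·8^4 + 5·8^3 + 5·8^2 + 5·8 + 4 = 187244  −1 ⇒ G_6=187243
G_6=187243  [base 8] 5·8^5 + 5·8^4 + 5·8^3 + 5·8^2 + 5·8 + 3  →[8↦9]→  5·9^5 + 5·9^4 + 5·9^3 + 5·9^2 + 5·9 + 3 = 332148  −1 ⇒ G_7=332147
G_7=332147  [base 9] 5·9^5 + 5·9^4 + 5·9^3 + 5·9^2 + 5·9 + 2  →[9↦10]→  5·10^5 + 5·10^4 + 5·10^3 + 5·10^2 + 5·10 + 2 = 555552  −1 ⇒ G_8=555551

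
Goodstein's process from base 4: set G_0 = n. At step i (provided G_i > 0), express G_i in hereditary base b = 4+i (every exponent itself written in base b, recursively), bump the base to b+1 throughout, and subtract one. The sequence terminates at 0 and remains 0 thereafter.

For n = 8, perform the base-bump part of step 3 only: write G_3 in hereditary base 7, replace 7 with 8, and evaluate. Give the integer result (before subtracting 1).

10

step 0: 8 = 2·4; sub 5 for 4: 2·5; = 10; G_1 = 10−1 = 9
step 1: 9 = 5 + 4; sub 6 for 5: 6 + 4; = 10; G_2 = 10−1 = 9
step 2: 9 = 6 + 3; sub 7 for 6: 7 + 3; = 10; G_3 = 10−1 = 9
step 3: 9 = 7 + 2; sub 8 for 7: 8 + 2; = 10; G_4 = 10−1 = 9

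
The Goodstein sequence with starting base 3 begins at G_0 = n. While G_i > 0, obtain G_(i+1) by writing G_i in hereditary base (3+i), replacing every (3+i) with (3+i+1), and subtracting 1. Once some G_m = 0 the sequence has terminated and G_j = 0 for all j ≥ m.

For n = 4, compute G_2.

4

i=0: 4 = 3 + 1 (b=3); 3→4: 4 + 1 = 5; 5−1 = 4
i=1: 4 = 4 (b=4); 4→5: 5 = 5; 5−1 = 4
i=2: 4 = 4 (b=5); 5→6: 4 = 4; 4−1 = 3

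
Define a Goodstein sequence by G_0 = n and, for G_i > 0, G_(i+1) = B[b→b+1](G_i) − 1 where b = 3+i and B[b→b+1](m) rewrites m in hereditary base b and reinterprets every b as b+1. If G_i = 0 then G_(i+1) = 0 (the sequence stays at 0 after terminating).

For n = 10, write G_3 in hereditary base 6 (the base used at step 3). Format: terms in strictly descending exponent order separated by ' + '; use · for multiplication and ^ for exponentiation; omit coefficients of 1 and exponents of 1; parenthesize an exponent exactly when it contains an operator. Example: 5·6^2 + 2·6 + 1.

(0) 10|_3 = 3^2 + 1 ↦ 4^2 + 1|_4 = 17 ⇒ 16
(1) 16|_4 = 4^2 ↦ 5^2|_5 = 25 ⇒ 24
(2) 24|_5 = 4·5 + 4 ↦ 4·6 + 4|_6 = 28 ⇒ 27

4·6 + 3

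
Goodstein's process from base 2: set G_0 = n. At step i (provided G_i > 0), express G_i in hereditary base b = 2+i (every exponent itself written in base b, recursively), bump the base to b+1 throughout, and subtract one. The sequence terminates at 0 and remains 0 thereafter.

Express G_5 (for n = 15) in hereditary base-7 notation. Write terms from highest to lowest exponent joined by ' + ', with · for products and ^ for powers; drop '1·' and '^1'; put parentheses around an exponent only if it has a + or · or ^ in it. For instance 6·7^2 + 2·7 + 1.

7^(7 + 1) + 7^7

[0] 15 ≡ 2^(2 + 1) + 2^2 + 2 + 1 (base 2). Lift 3: 112. −1: 111.
[1] 111 ≡ 3^(3 + 1) + 3^3 + 3 (base 3). Lift 4: 1284. −1: 1283.
[2] 1283 ≡ 4^(4 + 1) + 4^4 + 3 (base 4). Lift 5: 18753. −1: 18752.
[3] 18752 ≡ 5^(5 + 1) + 5^5 + 2 (base 5). Lift 6: 326594. −1: 326593.
[4] 326593 ≡ 6^(6 + 1) + 6^6 + 1 (base 6). Lift 7: 6588345. −1: 6588344.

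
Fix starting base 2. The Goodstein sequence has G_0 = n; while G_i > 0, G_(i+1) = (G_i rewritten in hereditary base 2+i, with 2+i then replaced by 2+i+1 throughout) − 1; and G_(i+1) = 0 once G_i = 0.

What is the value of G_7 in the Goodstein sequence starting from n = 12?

base 2: 12 = 2^(2 + 1) + 2^2; at 3: 3^(3 + 1) + 3^3 = 108; next = 107
base 3: 107 = 3^(3 + 1) + 2·3^2 + 2·3 + 2; at 4: 4^(4 + 1) + 2·4^2 + 2·4 + 2 = 1066; next = 1065
base 4: 1065 = 4^(4 + 1) + 2·4^2 + 2·4 + 1; at 5: 5^(5 + 1) + 2·5^2 + 2·5 + 1 = 15686; next = 15685
base 5: 15685 = 5^(5 + 1) + 2·5^2 + 2·5; at 6: 6^(6 + 1) + 2·6^2 + 2·6 = 280020; next = 280019
base 6: 280019 = 6^(6 + 1) + 2·6^2 + 6 + 5; at 7: 7^(7 + 1) + 2·7^2 + 7 + 5 = 5764911; next = 5764910
base 7: 5764910 = 7^(7 + 1) + 2·7^2 + 7 + 4; at 8: 8^(8 + 1) + 2·8^2 + 8 + 4 = 134217868; next = 134217867
base 8: 134217867 = 8^(8 + 1) + 2·8^2 + 8 + 3; at 9: 9^(9 + 1) + 2·9^2 + 9 + 3 = 3486784575; next = 3486784574
base 9: 3486784574 = 9^(9 + 1) + 2·9^2 + 9 + 2; at 10: 10^(10 + 1) + 2·10^2 + 10 + 2 = 100000000212; next = 100000000211

3486784574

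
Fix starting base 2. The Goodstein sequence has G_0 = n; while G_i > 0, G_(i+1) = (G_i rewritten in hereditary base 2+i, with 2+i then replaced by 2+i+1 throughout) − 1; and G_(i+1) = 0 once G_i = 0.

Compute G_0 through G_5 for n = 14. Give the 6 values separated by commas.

[0] 14 ≡ 2^(2 + 1) + 2^2 + 2 (base 2). Lift 3: 111. −1: 110.
[1] 110 ≡ 3^(3 + 1) + 3^3 + 2 (base 3). Lift 4: 1282. −1: 1281.
[2] 1281 ≡ 4^(4 + 1) + 4^4 + 1 (base 4). Lift 5: 18751. −1: 18750.
[3] 18750 ≡ 5^(5 + 1) + 5^5 (base 5). Lift 6: 326592. −1: 326591.
[4] 326591 ≡ 6^(6 + 1) + 5·6^5 + 5·6^4 + 5·6^3 + 5·6^2 + 5·6 + 5 (base 6). Lift 7: 5862841. −1: 5862840.

14, 110, 1281, 18750, 326591, 5862840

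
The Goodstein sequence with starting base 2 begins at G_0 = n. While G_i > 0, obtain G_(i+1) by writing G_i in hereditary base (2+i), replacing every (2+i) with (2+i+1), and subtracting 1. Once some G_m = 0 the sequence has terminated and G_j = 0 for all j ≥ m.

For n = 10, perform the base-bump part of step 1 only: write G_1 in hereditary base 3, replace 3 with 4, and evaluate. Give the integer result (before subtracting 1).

1026

G_0 = 10. HB_2(10) = 2^(2 + 1) + 2. Bump = 84. G_1 = 83.
G_1 = 83. HB_3(83) = 3^(3 + 1) + 2. Bump = 1026. G_2 = 1025.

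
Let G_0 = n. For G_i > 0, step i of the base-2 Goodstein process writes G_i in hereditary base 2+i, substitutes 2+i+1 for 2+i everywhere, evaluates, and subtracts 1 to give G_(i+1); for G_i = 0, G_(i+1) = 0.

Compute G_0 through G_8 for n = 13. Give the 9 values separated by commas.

G_0 = 13. HB_2(13) = 2^(2 + 1) + 2^2 + 1. Bump = 109. G_1 = 108.
G_1 = 108. HB_3(108) = 3^(3 + 1) + 3^3. Bump = 1280. G_2 = 1279.
G_2 = 1279. HB_4(1279) = 4^(4 + 1) + 3·4^3 + 3·4^2 + 3·4 + 3. Bump = 16093. G_3 = 16092.
G_3 = 16092. HB_5(16092) = 5^(5 + 1) + 3·5^3 + 3·5^2 + 3·5 + 2. Bump = 280712. G_4 = 280711.
G_4 = 280711. HB_6(280711) = 6^(6 + 1) + 3·6^3 + 3·6^2 + 3·6 + 1. Bump = 5765999. G_5 = 5765998.
G_5 = 5765998. HB_7(5765998) = 7^(7 + 1) + 3·7^3 + 3·7^2 + 3·7. Bump = 134219480. G_6 = 134219479.
G_6 = 134219479. HB_8(134219479) = 8^(8 + 1) + 3·8^3 + 3·8^2 + 2·8 + 7. Bump = 3486786856. G_7 = 3486786855.
G_7 = 3486786855. HB_9(3486786855) = 9^(9 + 1) + 3·9^3 + 3·9^2 + 2·9 + 6. Bump = 100000003326. G_8 = 100000003325.

13, 108, 1279, 16092, 280711, 5765998, 134219479, 3486786855, 100000003325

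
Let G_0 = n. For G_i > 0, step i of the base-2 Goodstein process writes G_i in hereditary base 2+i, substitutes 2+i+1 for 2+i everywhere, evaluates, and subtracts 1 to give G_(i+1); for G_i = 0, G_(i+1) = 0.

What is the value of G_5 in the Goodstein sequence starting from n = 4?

i=0: 4 = 2^2 (b=2); 2→3: 3^3 = 27; 27−1 = 26
i=1: 26 = 2·3^2 + 2·3 + 2 (b=3); 3→4: 2·4^2 + 2·4 + 2 = 42; 42−1 = 41
i=2: 41 = 2·4^2 + 2·4 + 1 (b=4); 4→5: 2·5^2 + 2·5 + 1 = 61; 61−1 = 60
i=3: 60 = 2·5^2 + 2·5 (b=5); 5→6: 2·6^2 + 2·6 = 84; 84−1 = 83
i=4: 83 = 2·6^2 + 6 + 5 (b=6); 6→7: 2·7^2 + 7 + 5 = 110; 110−1 = 109
i=5: 109 = 2·7^2 + 7 + 4 (b=7); 7→8: 2·8^2 + 8 + 4 = 140; 140−1 = 139

109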